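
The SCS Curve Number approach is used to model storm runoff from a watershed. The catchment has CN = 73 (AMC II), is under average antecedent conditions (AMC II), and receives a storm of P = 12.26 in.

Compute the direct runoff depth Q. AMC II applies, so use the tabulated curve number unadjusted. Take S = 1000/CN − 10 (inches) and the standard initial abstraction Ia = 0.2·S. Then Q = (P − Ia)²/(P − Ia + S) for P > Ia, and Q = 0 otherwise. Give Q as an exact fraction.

Q = 1768118401/202753850 in ≈ 8.721 in

Average conditions: CN = 73 (no AMC adjustment).
Retention S: 1000/CN − 10 with CN=73.000 → S = 270/73 ≈ 3.699 in
Initial abstraction Ia = S/5 = (270/73)/5 = 54/73 ≈ 0.740 in
Excess rainfall: 12.260 − 0.740 = 11.520 in; P > Ia so Q > 0
Q = (42049/3650)²/((42049/3650) + 270/73) = (1768118401/13322500)/(55549/3650) = 1768118401/202753850 in ≈ 8.721 in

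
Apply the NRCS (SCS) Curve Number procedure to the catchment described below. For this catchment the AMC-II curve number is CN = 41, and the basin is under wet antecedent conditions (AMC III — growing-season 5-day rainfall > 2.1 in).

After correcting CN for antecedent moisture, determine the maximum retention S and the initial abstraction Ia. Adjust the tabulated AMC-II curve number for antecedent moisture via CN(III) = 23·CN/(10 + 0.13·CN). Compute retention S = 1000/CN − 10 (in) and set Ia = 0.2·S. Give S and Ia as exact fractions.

S = 5900/943 in ≈ 6.257 in; Ia = 1180/943 in ≈ 1.251 in

Wet (AMC III): CN(III) = 23·41/(10 + 0.13·41) = 943/(1533/100) = 94300/1533 ≈ 61.513
Max retention: S = 1000/(94300/1533) − 10 = 5900/943 in (≈ 6.257 in)
Ia = 0.2·(5900/943) = 1180/943 in ≈ 1.251 in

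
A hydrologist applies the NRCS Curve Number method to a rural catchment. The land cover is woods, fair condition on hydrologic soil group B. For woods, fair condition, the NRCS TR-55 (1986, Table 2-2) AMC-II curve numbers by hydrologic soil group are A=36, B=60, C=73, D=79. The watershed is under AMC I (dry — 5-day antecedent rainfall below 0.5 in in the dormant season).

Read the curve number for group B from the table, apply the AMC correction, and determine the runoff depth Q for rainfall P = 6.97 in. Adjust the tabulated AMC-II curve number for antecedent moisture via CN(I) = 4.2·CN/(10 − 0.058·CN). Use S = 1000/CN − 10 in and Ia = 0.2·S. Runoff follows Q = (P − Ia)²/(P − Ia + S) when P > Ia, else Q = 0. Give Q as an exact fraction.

Q = 571735921/780639300 in ≈ 0.732 in

NRCS table: woods, fair condition, soil group B → CN(II) = 60
Dry (AMC I): CN(I) = 4.2·60/(10 − 0.058·60) = 252/(163/25) = 6300/163 ≈ 38.650
S = 1000/(6300/163) − 10 = 1000/63 in ≈ 15.873 in
Initial abstraction Ia = S/5 = (1000/63)/5 = 200/63 ≈ 3.175 in
P − Ia = 6.970 − 3.175 = 23911/6300 ≈ 3.795 in (> 0, runoff occurs)
Q: (23911/6300)² ÷ (123911/6300) = 571735921/780639300 in (≈ 0.732 in)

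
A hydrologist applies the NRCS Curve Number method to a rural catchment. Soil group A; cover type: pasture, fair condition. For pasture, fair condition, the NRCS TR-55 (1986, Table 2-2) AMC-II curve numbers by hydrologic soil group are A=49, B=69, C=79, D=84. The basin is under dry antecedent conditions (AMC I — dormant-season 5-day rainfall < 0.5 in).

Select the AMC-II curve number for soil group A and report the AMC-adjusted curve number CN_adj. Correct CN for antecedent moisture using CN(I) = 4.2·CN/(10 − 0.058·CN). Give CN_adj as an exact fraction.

CN_adj = 34300/1193 ≈ 28.751

NRCS table: pasture, fair condition, soil group A → CN(II) = 49
CN(I) from CN(II)=49: (4.2·49)/(10 − 0.058·49) = 34300/1193 ≈ 28.751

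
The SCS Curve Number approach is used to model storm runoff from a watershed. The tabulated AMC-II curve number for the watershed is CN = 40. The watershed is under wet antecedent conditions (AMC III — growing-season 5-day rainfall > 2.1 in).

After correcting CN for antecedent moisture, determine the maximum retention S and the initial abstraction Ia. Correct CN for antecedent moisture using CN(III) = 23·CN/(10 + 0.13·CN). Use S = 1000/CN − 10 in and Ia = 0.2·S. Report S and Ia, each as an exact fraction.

S = 150/23 in ≈ 6.522 in; Ia = 30/23 in ≈ 1.304 in

Wet (AMC III): CN(III) = 23·40/(10 + 0.13·40) = 920/(76/5) = 1150/19 ≈ 60.526
Retention S: 1000/CN − 10 with CN=60.526 → S = 150/23 ≈ 6.522 in
Initial abstraction Ia = S/5 = (150/23)/5 = 30/23 ≈ 1.304 in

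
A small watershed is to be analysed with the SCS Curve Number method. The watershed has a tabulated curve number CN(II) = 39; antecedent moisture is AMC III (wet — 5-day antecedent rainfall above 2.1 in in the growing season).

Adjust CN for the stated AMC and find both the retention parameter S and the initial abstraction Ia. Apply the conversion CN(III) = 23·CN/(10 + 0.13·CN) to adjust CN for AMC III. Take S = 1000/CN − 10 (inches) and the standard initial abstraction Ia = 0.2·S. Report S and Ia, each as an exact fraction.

CN(III) from CN(II)=39: (23·39)/(10 + 0.13·39) = 89700/1507 ≈ 59.522
Max retention: S = 1000/(89700/1507) − 10 = 6100/897 in (≈ 6.800 in)
Initial abstraction Ia = S/5 = (6100/897)/5 = 1220/897 ≈ 1.360 in

S = 6100/897 in ≈ 6.800 in; Ia = 1220/897 in ≈ 1.360 in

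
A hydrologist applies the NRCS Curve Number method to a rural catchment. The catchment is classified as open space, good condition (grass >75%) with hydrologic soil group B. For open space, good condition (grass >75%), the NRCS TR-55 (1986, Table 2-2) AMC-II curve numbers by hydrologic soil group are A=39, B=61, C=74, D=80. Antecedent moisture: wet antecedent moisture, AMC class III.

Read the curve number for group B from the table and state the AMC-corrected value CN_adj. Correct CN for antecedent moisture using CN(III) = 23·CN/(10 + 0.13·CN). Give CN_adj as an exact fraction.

CN_adj = 140300/1793 ≈ 78.249

NRCS table: open space, good condition (grass >75%), soil group B → CN(II) = 61
CN(III) from CN(II)=61: (23·61)/(10 + 0.13·61) = 140300/1793 ≈ 78.249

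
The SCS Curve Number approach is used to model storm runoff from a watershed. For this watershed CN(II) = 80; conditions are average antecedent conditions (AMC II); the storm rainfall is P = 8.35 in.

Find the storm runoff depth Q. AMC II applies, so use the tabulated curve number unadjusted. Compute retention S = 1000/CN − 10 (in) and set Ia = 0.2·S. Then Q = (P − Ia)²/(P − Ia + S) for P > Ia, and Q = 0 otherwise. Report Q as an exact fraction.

AMC II — tabulated CN = 80 applies directly.
Max retention: S = 1000/80 − 10 = 5/2 in (≈ 2.500 in)
Ia = 0.2S: 0.2·2.500 = 0.500 in (exactly 1/2)
Excess rainfall: 8.350 − 0.500 = 7.850 in; P > Ia so Q > 0
Runoff Q = (P−Ia)²/(P−Ia+S) = (7.850)²/(7.850+2.500) = 24649/4140 ≈ 5.954 in

Q = 24649/4140 in ≈ 5.954 in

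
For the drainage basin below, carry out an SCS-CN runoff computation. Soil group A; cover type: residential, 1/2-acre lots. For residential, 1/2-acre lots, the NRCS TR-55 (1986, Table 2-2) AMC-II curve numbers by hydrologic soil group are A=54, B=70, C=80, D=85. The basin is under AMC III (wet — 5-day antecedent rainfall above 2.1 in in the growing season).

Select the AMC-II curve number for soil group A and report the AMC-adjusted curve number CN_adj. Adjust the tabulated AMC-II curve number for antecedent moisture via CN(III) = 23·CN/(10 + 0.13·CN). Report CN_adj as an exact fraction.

CN_adj = 2700/37 ≈ 72.973

NRCS table: residential, 1/2-acre lots, soil group A → CN(II) = 54
CN(III) from CN(II)=54: (23·54)/(10 + 0.13·54) = 2700/37 ≈ 72.973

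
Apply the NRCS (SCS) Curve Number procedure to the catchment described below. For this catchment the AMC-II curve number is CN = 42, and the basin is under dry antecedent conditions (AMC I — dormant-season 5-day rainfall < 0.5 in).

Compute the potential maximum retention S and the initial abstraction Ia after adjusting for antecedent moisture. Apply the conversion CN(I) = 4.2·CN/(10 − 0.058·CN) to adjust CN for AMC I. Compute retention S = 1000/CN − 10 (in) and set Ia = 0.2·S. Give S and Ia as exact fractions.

Dry (AMC I): CN(I) = 4.2·42/(10 − 0.058·42) = (882/5)/(1891/250) = 44100/1891 ≈ 23.321
Retention S: 1000/CN − 10 with CN=23.321 → S = 14500/441 ≈ 32.880 in
Ia = 0.2·(14500/441) = 2900/441 in ≈ 6.576 in

S = 14500/441 in ≈ 32.880 in; Ia = 2900/441 in ≈ 6.576 in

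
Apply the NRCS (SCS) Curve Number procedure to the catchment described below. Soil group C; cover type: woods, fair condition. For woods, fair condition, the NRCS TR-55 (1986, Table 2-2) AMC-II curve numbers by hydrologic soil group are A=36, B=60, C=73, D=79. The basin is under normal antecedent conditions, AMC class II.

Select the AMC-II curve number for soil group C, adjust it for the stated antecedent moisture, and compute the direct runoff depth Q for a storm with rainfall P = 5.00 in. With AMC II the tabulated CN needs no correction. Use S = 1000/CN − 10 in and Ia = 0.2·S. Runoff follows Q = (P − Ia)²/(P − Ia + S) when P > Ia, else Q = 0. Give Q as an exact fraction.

Q = 96721/42413 in ≈ 2.280 in

NRCS table: woods, fair condition, soil group C → CN(II) = 73
CN(II) = 73; AMC II needs no correction.
Retention S: 1000/CN − 10 with CN=73.000 → S = 270/73 ≈ 3.699 in
Initial abstraction Ia = S/5 = (270/73)/5 = 54/73 ≈ 0.740 in
P − Ia = 5.000 − 0.740 = 311/73 ≈ 4.260 in (> 0, runoff occurs)
Q = (311/73)²/((311/73) + 270/73) = (96721/5329)/(581/73) = 96721/42413 in ≈ 2.280 in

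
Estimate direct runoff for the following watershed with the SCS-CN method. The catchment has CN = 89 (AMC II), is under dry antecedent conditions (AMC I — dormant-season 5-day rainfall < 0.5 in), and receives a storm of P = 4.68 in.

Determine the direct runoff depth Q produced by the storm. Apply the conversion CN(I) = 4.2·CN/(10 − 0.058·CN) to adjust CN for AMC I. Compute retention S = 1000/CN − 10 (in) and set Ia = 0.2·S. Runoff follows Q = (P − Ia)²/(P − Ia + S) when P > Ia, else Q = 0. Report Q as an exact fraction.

Q = 36547115929/15357245925 in ≈ 2.380 in

Adjust CN=89 to AMC I: 4.2·89/(10 − 0.058·89) → (1869/5) ÷ (2419/500) = 186900/2419 ≈ 77.263
Retention S: 1000/CN − 10 with CN=77.263 → S = 5500/1869 ≈ 2.943 in
Initial abstraction Ia = S/5 = (5500/1869)/5 = 1100/1869 ≈ 0.589 in
Excess rainfall: 4.680 − 0.589 = 4.091 in; P > Ia so Q > 0
Q: (191173/46725)² ÷ (328673/46725) = 36547115929/15357245925 in (≈ 2.380 in)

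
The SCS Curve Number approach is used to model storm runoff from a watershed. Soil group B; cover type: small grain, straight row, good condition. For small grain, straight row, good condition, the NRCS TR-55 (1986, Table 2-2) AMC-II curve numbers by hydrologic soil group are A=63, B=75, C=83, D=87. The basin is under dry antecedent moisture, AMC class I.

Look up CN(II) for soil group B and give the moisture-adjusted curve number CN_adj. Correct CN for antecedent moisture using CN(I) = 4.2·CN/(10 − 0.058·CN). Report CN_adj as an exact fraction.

CN_adj = 6300/113 ≈ 55.752

NRCS table: small grain, straight row, good condition, soil group B → CN(II) = 75
Dry (AMC I): CN(I) = 4.2·75/(10 − 0.058·75) = 315/(113/20) = 6300/113 ≈ 55.752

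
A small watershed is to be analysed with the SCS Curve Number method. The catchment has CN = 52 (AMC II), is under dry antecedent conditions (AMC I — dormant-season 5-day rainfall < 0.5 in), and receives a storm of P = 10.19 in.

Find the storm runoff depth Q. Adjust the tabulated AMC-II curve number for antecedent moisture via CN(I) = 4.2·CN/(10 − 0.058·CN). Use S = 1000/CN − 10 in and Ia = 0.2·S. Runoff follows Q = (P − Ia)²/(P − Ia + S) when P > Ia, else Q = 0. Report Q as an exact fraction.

Q = 2780347441/2299833900 in ≈ 1.209 in

CN(I) from CN(II)=52: (4.2·52)/(10 − 0.058·52) = 9100/291 ≈ 31.271
S = 1000/(9100/291) − 10 = 2000/91 in ≈ 21.978 in
Ia = 0.2·(2000/91) = 400/91 in ≈ 4.396 in
Since P=10.190 > Ia=4.396: effective rainfall P−Ia = 52729/9100 in
Runoff Q = (P−Ia)²/(P−Ia+S) = (5.794)²/(5.794+21.978) = 2780347441/2299833900 ≈ 1.209 in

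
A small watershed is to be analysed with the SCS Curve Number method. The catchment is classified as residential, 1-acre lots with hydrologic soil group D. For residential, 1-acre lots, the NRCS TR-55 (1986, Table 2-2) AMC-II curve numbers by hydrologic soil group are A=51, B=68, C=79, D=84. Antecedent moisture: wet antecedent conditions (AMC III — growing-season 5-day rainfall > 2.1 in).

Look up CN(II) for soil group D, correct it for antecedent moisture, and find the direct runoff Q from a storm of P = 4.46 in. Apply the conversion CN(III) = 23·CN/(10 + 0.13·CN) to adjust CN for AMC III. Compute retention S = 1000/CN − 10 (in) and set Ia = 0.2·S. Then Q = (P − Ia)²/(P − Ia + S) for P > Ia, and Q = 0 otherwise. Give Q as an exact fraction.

NRCS table: residential, 1-acre lots, soil group D → CN(II) = 84
Adjust CN=84 to AMC III: 23·84/(10 + 0.13·84) → 1932 ÷ (523/25) = 48300/523 ≈ 92.352
S = 1000/(48300/523) − 10 = 400/483 in ≈ 0.828 in
Ia = 0.2·(400/483) = 80/483 in ≈ 0.166 in
Excess rainfall: 4.460 − 0.166 = 4.294 in; P > Ia so Q > 0
Q = (103709/24150)²/((103709/24150) + 400/483) = (10755556681/583222500)/(123709/24150) = 10755556681/2987572350 in ≈ 3.600 in

Q = 10755556681/2987572350 in ≈ 3.600 in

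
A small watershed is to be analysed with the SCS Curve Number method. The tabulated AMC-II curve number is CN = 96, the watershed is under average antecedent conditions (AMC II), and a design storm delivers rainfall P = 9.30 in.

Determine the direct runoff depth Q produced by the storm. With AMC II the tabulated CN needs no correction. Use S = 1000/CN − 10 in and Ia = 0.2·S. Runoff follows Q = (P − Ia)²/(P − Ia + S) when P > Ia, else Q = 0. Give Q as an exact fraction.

Q = 305809/34680 in ≈ 8.818 in

Average conditions: CN = 96 (no AMC adjustment).
Max retention: S = 1000/96 − 10 = 5/12 in (≈ 0.417 in)
Ia = 0.2·(5/12) = 1/12 in ≈ 0.083 in
Since P=9.300 > Ia=0.083: effective rainfall P−Ia = 553/60 in
Runoff Q = (P−Ia)²/(P−Ia+S) = (9.217)²/(9.217+0.417) = 305809/34680 ≈ 8.818 in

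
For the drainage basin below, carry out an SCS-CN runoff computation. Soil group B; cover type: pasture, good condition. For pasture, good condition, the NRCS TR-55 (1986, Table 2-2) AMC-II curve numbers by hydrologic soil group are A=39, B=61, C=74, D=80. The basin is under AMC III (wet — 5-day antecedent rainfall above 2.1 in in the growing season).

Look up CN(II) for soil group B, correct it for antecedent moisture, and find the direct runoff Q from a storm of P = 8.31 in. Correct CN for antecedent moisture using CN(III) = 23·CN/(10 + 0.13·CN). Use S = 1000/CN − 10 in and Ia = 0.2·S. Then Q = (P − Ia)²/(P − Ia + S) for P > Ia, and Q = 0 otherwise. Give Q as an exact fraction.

Q = 394503726483/69116129300 in ≈ 5.708 in

NRCS table: pasture, good condition, soil group B → CN(II) = 61
Adjust CN=61 to AMC III: 23·61/(10 + 0.13·61) → 1403 ÷ (1793/100) = 140300/1793 ≈ 78.249
S = 1000/(140300/1793) − 10 = 3900/1403 in ≈ 2.780 in
Ia = 0.2S: 0.2·2.780 = 0.556 in (exactly 780/1403)
P − Ia = 8.310 − 0.556 = 1087893/140300 ≈ 7.754 in (> 0, runoff occurs)
Runoff Q = (P−Ia)²/(P−Ia+S) = (7.754)²/(7.754+2.780) = 394503726483/69116129300 ≈ 5.708 in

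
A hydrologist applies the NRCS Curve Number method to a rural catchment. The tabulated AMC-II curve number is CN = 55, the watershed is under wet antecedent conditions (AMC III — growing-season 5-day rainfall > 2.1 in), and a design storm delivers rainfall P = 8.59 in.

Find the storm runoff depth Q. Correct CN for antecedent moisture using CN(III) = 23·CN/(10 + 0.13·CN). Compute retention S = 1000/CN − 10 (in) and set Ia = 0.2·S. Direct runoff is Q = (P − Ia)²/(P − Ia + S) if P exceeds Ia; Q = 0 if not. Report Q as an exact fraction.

CN(III) from CN(II)=55: (23·55)/(10 + 0.13·55) = 25300/343 ≈ 73.761
Retention S: 1000/CN − 10 with CN=73.761 → S = 900/253 ≈ 3.557 in
Ia = 0.2·(900/253) = 180/253 in ≈ 0.711 in
Since P=8.590 > Ia=0.711: effective rainfall P−Ia = 199327/25300 in
Q = (199327/25300)²/((199327/25300) + 900/253) = (39731252929/640090000)/(289327/25300) = 39731252929/7319973100 in ≈ 5.428 in

Q = 39731252929/7319973100 in ≈ 5.428 in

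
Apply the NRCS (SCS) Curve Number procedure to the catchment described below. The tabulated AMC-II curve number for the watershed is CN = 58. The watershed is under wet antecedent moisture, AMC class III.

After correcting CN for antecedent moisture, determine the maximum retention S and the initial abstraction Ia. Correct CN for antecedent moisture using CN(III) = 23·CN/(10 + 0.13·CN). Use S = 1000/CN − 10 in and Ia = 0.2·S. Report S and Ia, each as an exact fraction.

S = 2100/667 in ≈ 3.148 in; Ia = 420/667 in ≈ 0.630 in

Wet (AMC III): CN(III) = 23·58/(10 + 0.13·58) = 1334/(877/50) = 66700/877 ≈ 76.055
S = 1000/(66700/877) − 10 = 2100/667 in ≈ 3.148 in
Ia = 0.2S: 0.2·3.148 = 0.630 in (exactly 420/667)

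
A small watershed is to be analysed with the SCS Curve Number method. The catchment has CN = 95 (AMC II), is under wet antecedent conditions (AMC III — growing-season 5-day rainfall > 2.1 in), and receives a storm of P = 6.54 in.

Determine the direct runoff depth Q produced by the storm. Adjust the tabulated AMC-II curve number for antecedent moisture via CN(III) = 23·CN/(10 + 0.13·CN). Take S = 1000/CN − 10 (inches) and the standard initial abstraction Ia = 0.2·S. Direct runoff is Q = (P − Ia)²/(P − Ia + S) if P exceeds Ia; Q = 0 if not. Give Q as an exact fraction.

Q = 20135326201/3209743150 in ≈ 6.273 in

Adjust CN=95 to AMC III: 23·95/(10 + 0.13·95) → 2185 ÷ (447/20) = 43700/447 ≈ 97.763
Max retention: S = 1000/(43700/447) − 10 = 100/437 in (≈ 0.229 in)
Ia = 0.2S: 0.2·0.229 = 0.046 in (exactly 20/437)
Since P=6.540 > Ia=0.046: effective rainfall P−Ia = 141899/21850 in
Runoff Q = (P−Ia)²/(P−Ia+S) = (6.494)²/(6.494+0.229) = 20135326201/3209743150 ≈ 6.273 in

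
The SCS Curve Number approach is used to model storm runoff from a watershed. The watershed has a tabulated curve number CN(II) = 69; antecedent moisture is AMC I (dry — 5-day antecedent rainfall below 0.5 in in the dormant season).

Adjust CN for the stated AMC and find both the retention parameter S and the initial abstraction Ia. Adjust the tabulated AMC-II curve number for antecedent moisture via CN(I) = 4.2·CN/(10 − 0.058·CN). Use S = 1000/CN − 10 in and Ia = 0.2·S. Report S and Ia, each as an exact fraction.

Adjust CN=69 to AMC I: 4.2·69/(10 − 0.058·69) → (1449/5) ÷ (2999/500) = 144900/2999 ≈ 48.316
S = 1000/(144900/2999) − 10 = 15500/1449 in ≈ 10.697 in
Ia = 0.2·(15500/1449) = 3100/1449 in ≈ 2.139 in

S = 15500/1449 in ≈ 10.697 in; Ia = 3100/1449 in ≈ 2.139 in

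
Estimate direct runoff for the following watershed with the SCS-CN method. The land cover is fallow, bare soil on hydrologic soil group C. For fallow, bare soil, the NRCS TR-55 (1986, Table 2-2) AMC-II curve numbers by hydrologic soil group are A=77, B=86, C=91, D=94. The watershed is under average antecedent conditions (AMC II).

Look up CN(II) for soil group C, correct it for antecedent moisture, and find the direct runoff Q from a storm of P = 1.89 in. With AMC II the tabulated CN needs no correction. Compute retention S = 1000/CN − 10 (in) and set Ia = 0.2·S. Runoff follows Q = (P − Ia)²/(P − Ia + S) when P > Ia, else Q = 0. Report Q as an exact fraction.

Q = 26347689/24670100 in ≈ 1.068 in

NRCS table: fallow, bare soil, soil group C → CN(II) = 91
AMC II — tabulated CN = 91 applies directly.
S = 1000/91 − 10 = 90/91 in ≈ 0.989 in
Initial abstraction Ia = S/5 = (90/91)/5 = 18/91 ≈ 0.198 in
P − Ia = 1.890 − 0.198 = 15399/9100 ≈ 1.692 in (> 0, runoff occurs)
Q = (15399/9100)²/((15399/9100) + 90/91) = (237129201/82810000)/(24399/9100) = 26347689/24670100 in ≈ 1.068 in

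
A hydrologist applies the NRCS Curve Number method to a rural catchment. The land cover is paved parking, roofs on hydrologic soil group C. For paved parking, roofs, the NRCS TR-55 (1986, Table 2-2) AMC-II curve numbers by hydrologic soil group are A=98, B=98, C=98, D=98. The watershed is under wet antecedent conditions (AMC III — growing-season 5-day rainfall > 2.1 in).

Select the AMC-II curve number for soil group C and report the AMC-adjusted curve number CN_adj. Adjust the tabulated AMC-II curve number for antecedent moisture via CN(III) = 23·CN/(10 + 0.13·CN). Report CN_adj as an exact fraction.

NRCS table: paved parking, roofs, soil group C → CN(II) = 98
Adjust CN=98 to AMC III: 23·98/(10 + 0.13·98) → 2254 ÷ (1137/50) = 112700/1137 ≈ 99.120

CN_adj = 112700/1137 ≈ 99.120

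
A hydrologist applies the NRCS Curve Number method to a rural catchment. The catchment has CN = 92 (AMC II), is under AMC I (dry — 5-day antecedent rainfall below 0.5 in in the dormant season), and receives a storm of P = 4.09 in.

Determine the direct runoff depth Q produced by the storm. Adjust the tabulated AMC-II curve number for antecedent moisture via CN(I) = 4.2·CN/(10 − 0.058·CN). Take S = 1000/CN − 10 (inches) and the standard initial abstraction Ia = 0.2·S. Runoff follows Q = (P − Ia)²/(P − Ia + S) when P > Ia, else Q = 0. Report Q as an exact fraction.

Q = 31522937209/13405520100 in ≈ 2.351 in

Adjust CN=92 to AMC I: 4.2·92/(10 − 0.058·92) → (1932/5) ÷ (583/125) = 48300/583 ≈ 82.847
S = 1000/(48300/583) − 10 = 1000/483 in ≈ 2.070 in
Ia = 0.2·(1000/483) = 200/483 in ≈ 0.414 in
Since P=4.090 > Ia=0.414: effective rainfall P−Ia = 177547/48300 in
Runoff Q = (P−Ia)²/(P−Ia+S) = (3.676)²/(3.676+2.070) = 31522937209/13405520100 ≈ 2.351 in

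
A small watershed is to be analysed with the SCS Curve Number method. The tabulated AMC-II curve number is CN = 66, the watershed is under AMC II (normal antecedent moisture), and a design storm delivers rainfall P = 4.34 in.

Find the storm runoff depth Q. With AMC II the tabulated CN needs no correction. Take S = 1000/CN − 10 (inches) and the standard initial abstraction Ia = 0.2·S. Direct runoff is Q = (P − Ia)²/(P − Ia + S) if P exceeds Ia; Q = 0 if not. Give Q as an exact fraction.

Q = 29822521/23035650 in ≈ 1.295 in

AMC II — tabulated CN = 66 applies directly.
S = 1000/66 − 10 = 170/33 in ≈ 5.152 in
Ia = 0.2S: 0.2·5.152 = 1.030 in (exactly 34/33)
Excess rainfall: 4.340 − 1.030 = 3.310 in; P > Ia so Q > 0
Runoff Q = (P−Ia)²/(P−Ia+S) = (3.310)²/(3.310+5.152) = 29822521/23035650 ≈ 1.295 in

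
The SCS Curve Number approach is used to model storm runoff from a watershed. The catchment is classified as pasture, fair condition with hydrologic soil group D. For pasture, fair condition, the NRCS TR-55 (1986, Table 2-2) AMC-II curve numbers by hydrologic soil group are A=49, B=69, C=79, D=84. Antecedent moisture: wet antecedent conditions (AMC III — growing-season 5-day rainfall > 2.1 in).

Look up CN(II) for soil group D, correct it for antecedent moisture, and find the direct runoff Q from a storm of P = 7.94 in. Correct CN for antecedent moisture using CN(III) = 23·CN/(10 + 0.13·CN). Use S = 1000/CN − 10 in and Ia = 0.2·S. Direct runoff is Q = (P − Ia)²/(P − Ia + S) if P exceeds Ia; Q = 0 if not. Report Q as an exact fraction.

NRCS table: pasture, fair condition, soil group D → CN(II) = 84
CN(III) from CN(II)=84: (23·84)/(10 + 0.13·84) = 48300/523 ≈ 92.352
S = 1000/(48300/523) − 10 = 400/483 in ≈ 0.828 in
Initial abstraction Ia = S/5 = (400/483)/5 = 80/483 ≈ 0.166 in
Since P=7.940 > Ia=0.166: effective rainfall P−Ia = 187751/24150 in
Runoff Q = (P−Ia)²/(P−Ia+S) = (7.774)²/(7.774+0.828) = 35250438001/5017186650 ≈ 7.026 in

Q = 35250438001/5017186650 in ≈ 7.026 in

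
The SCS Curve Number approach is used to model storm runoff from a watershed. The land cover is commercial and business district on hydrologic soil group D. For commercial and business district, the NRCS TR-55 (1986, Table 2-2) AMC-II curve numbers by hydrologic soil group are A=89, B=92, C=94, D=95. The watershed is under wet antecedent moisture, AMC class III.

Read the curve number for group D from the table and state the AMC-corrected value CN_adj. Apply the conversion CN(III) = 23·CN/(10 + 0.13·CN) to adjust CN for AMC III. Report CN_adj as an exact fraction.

NRCS table: commercial and business district, soil group D → CN(II) = 95
CN(III) from CN(II)=95: (23·95)/(10 + 0.13·95) = 43700/447 ≈ 97.763

CN_adj = 43700/447 ≈ 97.763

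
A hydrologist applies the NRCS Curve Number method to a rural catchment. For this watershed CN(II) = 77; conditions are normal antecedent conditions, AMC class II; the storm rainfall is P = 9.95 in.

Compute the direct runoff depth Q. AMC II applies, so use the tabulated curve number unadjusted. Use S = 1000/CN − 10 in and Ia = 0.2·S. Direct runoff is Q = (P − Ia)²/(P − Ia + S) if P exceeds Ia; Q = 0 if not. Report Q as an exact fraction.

Q = 207446409/29264620 in ≈ 7.089 in

AMC II — tabulated CN = 77 applies directly.
Retention S: 1000/CN − 10 with CN=77.000 → S = 230/77 ≈ 2.987 in
Initial abstraction Ia = S/5 = (230/77)/5 = 46/77 ≈ 0.597 in
P − Ia = 9.950 − 0.597 = 14403/1540 ≈ 9.353 in (> 0, runoff occurs)
Runoff Q = (P−Ia)²/(P−Ia+S) = (9.353)²/(9.353+2.987) = 207446409/29264620 ≈ 7.089 in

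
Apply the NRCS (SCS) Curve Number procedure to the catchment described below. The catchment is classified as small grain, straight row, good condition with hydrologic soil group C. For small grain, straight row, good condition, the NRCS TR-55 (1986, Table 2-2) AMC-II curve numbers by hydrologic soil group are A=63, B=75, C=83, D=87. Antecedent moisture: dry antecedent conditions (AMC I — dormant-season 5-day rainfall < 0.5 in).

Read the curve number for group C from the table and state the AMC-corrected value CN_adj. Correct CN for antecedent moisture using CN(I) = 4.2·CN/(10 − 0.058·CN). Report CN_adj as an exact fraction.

NRCS table: small grain, straight row, good condition, soil group C → CN(II) = 83
Adjust CN=83 to AMC I: 4.2·83/(10 − 0.058·83) → (1743/5) ÷ (2593/500) = 174300/2593 ≈ 67.219

CN_adj = 174300/2593 ≈ 67.219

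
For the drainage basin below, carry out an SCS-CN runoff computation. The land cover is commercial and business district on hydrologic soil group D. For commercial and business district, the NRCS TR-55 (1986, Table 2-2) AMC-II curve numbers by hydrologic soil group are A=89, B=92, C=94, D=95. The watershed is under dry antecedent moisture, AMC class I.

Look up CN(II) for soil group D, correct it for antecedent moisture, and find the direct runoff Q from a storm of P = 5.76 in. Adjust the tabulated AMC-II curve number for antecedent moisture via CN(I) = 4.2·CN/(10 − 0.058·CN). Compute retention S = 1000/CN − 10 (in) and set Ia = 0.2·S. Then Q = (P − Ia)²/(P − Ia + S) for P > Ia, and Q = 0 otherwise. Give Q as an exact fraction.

NRCS table: commercial and business district, soil group D → CN(II) = 95
CN(I) from CN(II)=95: (4.2·95)/(10 − 0.058·95) = 39900/449 ≈ 88.864
Retention S: 1000/CN − 10 with CN=88.864 → S = 500/399 ≈ 1.253 in
Ia = 0.2S: 0.2·1.253 = 0.251 in (exactly 100/399)
Excess rainfall: 5.760 − 0.251 = 5.509 in; P > Ia so Q > 0
Q: (54956/9975)² ÷ (67456/9975) = 188760121/42054600 in (≈ 4.488 in)

Q = 188760121/42054600 in ≈ 4.488 in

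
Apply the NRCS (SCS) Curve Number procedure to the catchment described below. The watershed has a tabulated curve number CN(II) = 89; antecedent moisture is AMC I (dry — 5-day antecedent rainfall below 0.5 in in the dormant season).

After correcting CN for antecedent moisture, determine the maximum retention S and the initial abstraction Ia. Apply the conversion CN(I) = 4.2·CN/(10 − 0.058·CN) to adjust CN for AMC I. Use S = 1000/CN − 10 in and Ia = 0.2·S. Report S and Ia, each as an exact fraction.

S = 5500/1869 in ≈ 2.943 in; Ia = 1100/1869 in ≈ 0.589 in

Dry (AMC I): CN(I) = 4.2·89/(10 − 0.058·89) = (1869/5)/(2419/500) = 186900/2419 ≈ 77.263
Retention S: 1000/CN − 10 with CN=77.263 → S = 5500/1869 ≈ 2.943 in
Ia = 0.2·(5500/1869) = 1100/1869 in ≈ 0.589 in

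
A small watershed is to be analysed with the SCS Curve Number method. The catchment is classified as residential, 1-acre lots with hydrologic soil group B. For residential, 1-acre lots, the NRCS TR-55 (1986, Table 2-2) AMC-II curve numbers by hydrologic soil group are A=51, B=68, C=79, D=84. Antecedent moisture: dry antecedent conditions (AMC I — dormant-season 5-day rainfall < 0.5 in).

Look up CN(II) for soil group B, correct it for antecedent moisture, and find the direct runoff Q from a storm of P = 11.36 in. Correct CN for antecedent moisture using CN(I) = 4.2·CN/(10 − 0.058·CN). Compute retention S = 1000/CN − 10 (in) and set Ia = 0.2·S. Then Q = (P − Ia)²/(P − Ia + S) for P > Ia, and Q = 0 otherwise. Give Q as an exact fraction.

NRCS table: residential, 1-acre lots, soil group B → CN(II) = 68
CN(I) from CN(II)=68: (4.2·68)/(10 − 0.058·68) = 35700/757 ≈ 47.160
S = 1000/(35700/757) − 10 = 4000/357 in ≈ 11.204 in
Initial abstraction Ia = S/5 = (4000/357)/5 = 800/357 ≈ 2.241 in
Excess rainfall: 11.360 − 2.241 = 9.119 in; P > Ia so Q > 0
Q = (81388/8925)²/((81388/8925) + 4000/357) = (6624006544/79655625)/(181388/8925) = 1656001636/404721975 in ≈ 4.092 in

Q = 1656001636/404721975 in ≈ 4.092 in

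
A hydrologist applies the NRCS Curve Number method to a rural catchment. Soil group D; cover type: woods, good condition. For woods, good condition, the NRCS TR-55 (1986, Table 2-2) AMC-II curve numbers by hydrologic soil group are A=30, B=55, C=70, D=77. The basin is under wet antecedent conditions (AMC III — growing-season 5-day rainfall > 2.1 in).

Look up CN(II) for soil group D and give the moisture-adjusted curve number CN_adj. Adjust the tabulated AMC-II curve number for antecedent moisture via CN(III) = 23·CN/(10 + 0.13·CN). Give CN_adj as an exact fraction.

NRCS table: woods, good condition, soil group D → CN(II) = 77
CN(III) from CN(II)=77: (23·77)/(10 + 0.13·77) = 7700/87 ≈ 88.506

CN_adj = 7700/87 ≈ 88.506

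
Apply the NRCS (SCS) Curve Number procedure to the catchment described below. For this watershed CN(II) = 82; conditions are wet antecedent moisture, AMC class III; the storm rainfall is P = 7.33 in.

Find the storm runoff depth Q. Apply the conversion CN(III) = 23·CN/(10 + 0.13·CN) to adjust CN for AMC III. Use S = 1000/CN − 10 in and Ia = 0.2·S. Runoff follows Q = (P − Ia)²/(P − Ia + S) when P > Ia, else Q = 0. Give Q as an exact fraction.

Wet (AMC III): CN(III) = 23·82/(10 + 0.13·82) = 1886/(1033/50) = 94300/1033 ≈ 91.288
S = 1000/(94300/1033) − 10 = 900/943 in ≈ 0.954 in
Initial abstraction Ia = S/5 = (900/943)/5 = 180/943 ≈ 0.191 in
Since P=7.330 > Ia=0.191: effective rainfall P−Ia = 673219/94300 in
Q: (673219/94300)² ÷ (763219/94300) = 453223821961/71971551700 in (≈ 6.297 in)

Q = 453223821961/71971551700 in ≈ 6.297 in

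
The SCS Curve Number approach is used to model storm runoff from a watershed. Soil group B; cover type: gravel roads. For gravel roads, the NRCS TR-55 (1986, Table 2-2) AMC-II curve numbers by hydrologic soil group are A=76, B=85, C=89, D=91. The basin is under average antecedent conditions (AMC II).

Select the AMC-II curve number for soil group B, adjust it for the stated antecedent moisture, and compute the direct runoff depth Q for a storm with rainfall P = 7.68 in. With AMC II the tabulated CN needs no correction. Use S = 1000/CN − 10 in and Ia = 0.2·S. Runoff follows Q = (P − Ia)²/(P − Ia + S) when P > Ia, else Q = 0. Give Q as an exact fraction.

NRCS table: gravel roads, soil group B → CN(II) = 85
CN(II) = 85; AMC II needs no correction.
Max retention: S = 1000/85 − 10 = 30/17 in (≈ 1.765 in)
Ia = 0.2·(30/17) = 6/17 in ≈ 0.353 in
Excess rainfall: 7.680 − 0.353 = 7.327 in; P > Ia so Q > 0
Runoff Q = (P−Ia)²/(P−Ia+S) = (7.327)²/(7.327+1.765) = 808083/136850 ≈ 5.905 in

Q = 808083/136850 in ≈ 5.905 in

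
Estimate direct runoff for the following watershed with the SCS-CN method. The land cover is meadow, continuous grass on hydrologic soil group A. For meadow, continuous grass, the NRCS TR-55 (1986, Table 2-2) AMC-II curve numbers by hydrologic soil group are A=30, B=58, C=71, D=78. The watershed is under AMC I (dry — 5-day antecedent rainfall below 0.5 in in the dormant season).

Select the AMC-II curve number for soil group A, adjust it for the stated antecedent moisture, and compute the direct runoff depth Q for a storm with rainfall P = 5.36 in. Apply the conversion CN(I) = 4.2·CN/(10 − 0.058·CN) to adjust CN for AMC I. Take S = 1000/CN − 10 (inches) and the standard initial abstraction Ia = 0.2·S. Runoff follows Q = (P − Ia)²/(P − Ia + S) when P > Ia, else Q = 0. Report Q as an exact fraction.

NRCS table: meadow, continuous grass, soil group A → CN(II) = 30
Adjust CN=30 to AMC I: 4.2·30/(10 − 0.058·30) → 126 ÷ (413/50) = 900/59 ≈ 15.254
Retention S: 1000/CN − 10 with CN=15.254 → S = 500/9 ≈ 55.556 in
Initial abstraction Ia = S/5 = (500/9)/5 = 100/9 ≈ 11.111 in
P = 5.360 ≤ Ia = 11.111 in: entire storm abstracted, Q = 0.

Q = 0 in ≈ 0.000 in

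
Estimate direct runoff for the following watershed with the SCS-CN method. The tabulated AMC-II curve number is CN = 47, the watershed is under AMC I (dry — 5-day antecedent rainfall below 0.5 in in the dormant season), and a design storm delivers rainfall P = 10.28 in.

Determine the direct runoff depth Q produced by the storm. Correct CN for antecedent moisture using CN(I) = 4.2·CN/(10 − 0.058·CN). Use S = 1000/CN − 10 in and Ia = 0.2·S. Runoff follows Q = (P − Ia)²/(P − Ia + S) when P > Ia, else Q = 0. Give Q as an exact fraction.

Adjust CN=47 to AMC I: 4.2·47/(10 − 0.058·47) → (987/5) ÷ (3637/500) = 98700/3637 ≈ 27.138
S = 1000/(98700/3637) − 10 = 26500/987 in ≈ 26.849 in
Ia = 0.2·(26500/987) = 5300/987 in ≈ 5.370 in
Excess rainfall: 10.280 − 5.370 = 4.910 in; P > Ia so Q > 0
Runoff Q = (P−Ia)²/(P−Ia+S) = (4.910)²/(4.910+26.849) = 14679503281/19336785825 ≈ 0.759 in

Q = 14679503281/19336785825 in ≈ 0.759 in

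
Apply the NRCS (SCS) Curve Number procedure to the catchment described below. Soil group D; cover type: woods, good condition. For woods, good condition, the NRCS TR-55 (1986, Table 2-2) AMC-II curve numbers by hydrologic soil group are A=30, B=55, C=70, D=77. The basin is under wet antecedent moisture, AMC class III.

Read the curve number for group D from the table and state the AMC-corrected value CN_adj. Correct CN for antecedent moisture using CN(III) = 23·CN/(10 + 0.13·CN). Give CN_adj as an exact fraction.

CN_adj = 7700/87 ≈ 88.506

NRCS table: woods, good condition, soil group D → CN(II) = 77
Wet (AMC III): CN(III) = 23·77/(10 + 0.13·77) = 1771/(2001/100) = 7700/87 ≈ 88.506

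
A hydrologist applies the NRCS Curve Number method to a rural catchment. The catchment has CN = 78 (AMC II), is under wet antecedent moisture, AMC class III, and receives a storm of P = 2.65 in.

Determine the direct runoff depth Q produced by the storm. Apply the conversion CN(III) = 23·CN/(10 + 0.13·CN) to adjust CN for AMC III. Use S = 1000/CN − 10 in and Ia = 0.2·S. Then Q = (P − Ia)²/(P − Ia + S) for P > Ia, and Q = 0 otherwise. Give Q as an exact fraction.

Q = 1861145881/1168629540 in ≈ 1.593 in

CN(III) from CN(II)=78: (23·78)/(10 + 0.13·78) = 89700/1007 ≈ 89.076
S = 1000/(89700/1007) − 10 = 1100/897 in ≈ 1.226 in
Initial abstraction Ia = S/5 = (1100/897)/5 = 220/897 ≈ 0.245 in
Since P=2.650 > Ia=0.245: effective rainfall P−Ia = 43141/17940 in
Q = (43141/17940)²/((43141/17940) + 1100/897) = (1861145881/321843600)/(65141/17940) = 1861145881/1168629540 in ≈ 1.593 in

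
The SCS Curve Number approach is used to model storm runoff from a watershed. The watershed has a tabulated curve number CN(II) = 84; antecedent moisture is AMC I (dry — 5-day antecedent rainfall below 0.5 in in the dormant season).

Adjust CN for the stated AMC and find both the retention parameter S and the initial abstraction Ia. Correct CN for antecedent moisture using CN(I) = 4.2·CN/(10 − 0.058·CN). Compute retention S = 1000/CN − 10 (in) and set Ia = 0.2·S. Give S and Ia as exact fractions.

S = 2000/441 in ≈ 4.535 in; Ia = 400/441 in ≈ 0.907 in

Dry (AMC I): CN(I) = 4.2·84/(10 − 0.058·84) = (1764/5)/(641/125) = 44100/641 ≈ 68.799
Retention S: 1000/CN − 10 with CN=68.799 → S = 2000/441 ≈ 4.535 in
Ia = 0.2·(2000/441) = 400/441 in ≈ 0.907 in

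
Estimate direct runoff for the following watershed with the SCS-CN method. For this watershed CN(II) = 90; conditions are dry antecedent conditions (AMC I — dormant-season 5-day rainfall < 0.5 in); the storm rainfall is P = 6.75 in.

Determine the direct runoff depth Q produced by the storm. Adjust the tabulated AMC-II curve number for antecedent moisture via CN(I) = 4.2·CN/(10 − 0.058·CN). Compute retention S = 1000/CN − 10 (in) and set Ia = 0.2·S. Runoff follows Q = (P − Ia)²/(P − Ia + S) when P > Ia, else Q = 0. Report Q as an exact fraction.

Q = 22118209/5067468 in ≈ 4.365 in

CN(I) from CN(II)=90: (4.2·90)/(10 − 0.058·90) = 18900/239 ≈ 79.079
Max retention: S = 1000/(18900/239) − 10 = 500/189 in (≈ 2.646 in)
Ia = 0.2S: 0.2·2.646 = 0.529 in (exactly 100/189)
P − Ia = 6.750 − 0.529 = 4703/756 ≈ 6.221 in (> 0, runoff occurs)
Runoff Q = (P−Ia)²/(P−Ia+S) = (6.221)²/(6.221+2.646) = 22118209/5067468 ≈ 4.365 in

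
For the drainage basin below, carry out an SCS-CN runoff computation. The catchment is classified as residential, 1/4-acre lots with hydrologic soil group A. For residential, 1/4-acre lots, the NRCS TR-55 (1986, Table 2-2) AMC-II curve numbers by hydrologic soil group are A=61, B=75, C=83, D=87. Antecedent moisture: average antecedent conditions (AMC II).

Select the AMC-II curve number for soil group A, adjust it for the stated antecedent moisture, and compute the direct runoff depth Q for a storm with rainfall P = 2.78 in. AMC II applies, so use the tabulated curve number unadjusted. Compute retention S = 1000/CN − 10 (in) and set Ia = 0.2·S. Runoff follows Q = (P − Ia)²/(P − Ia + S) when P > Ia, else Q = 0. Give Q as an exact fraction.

NRCS table: residential, 1/4-acre lots, soil group A → CN(II) = 61
AMC II — tabulated CN = 61 applies directly.
Retention S: 1000/CN − 10 with CN=61.000 → S = 390/61 ≈ 6.393 in
Initial abstraction Ia = S/5 = (390/61)/5 = 78/61 ≈ 1.279 in
P − Ia = 2.780 − 1.279 = 4579/3050 ≈ 1.501 in (> 0, runoff occurs)
Q = (4579/3050)²/((4579/3050) + 390/61) = (20967241/9302500)/(24079/3050) = 20967241/73440950 in ≈ 0.285 in

Q = 20967241/73440950 in ≈ 0.285 in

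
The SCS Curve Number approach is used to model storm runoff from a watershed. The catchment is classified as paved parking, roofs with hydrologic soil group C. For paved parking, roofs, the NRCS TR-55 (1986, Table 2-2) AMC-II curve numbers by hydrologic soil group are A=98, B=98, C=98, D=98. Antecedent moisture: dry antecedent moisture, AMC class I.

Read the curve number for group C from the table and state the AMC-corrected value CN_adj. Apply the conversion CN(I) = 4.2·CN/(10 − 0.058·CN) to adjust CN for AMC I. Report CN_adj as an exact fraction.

NRCS table: paved parking, roofs, soil group C → CN(II) = 98
CN(I) from CN(II)=98: (4.2·98)/(10 − 0.058·98) = 102900/1079 ≈ 95.366

CN_adj = 102900/1079 ≈ 95.366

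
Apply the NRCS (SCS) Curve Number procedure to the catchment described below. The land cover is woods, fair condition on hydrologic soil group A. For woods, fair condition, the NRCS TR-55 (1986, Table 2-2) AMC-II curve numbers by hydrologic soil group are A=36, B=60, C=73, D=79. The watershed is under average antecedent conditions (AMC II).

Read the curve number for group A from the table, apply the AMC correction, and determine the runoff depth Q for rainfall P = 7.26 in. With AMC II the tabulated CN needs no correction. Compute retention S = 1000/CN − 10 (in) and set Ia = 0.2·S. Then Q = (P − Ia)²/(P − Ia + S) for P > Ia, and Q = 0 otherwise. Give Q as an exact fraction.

NRCS table: woods, fair condition, soil group A → CN(II) = 36
AMC II — tabulated CN = 36 applies directly.
Retention S: 1000/CN − 10 with CN=36.000 → S = 160/9 ≈ 17.778 in
Ia = 0.2S: 0.2·17.778 = 3.556 in (exactly 32/9)
Since P=7.260 > Ia=3.556: effective rainfall P−Ia = 1667/450 in
Q: (1667/450)² ÷ (9667/450) = 2778889/4350150 in (≈ 0.639 in)

Q = 2778889/4350150 in ≈ 0.639 in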